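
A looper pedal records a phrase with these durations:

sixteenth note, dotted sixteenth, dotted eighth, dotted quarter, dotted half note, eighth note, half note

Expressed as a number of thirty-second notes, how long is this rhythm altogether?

67

In thirty-second notes: sixteenth note = 2; dotted sixteenth = 3; dotted eighth = 6; dotted quarter = 12; dotted half note = 24; eighth note = 4; half note = 16.
Total: 2 + 3 + 6 + 12 + 24 + 4 + 16 = 67 thirty-second notes.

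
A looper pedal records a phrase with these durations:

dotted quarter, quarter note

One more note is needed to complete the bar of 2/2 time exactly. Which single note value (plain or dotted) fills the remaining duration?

The bar of 2/2 = 8 eighth notes.
Express everything in eighth notes: dotted quarter = 3; quarter note = 2.
Total: 3 + 2 = 5.
Remaining: 8 − 5 = 3 eighth notes, which is a dotted quarter note.

dotted quarter note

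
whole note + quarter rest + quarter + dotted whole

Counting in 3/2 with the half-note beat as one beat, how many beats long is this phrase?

One half-note beat = 2 quarter notes.
Each duration in quarter notes: whole note = 4; quarter rest = 1; quarter = 1; dotted whole = 6.
Sum: 4 + 1 + 1 + 6 = 12.
12 ÷ 2 = 6 beats.

6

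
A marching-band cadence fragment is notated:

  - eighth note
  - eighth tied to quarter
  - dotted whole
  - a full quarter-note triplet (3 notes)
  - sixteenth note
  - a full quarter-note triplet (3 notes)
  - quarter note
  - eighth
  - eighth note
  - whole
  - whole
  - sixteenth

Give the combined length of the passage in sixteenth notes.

Express everything in sixteenth notes: eighth note = 2; eighth tied to quarter (eighth + quarter) = 6; dotted whole = 24; a full quarter-note triplet (3 notes) (three triplet quarters span one half) = 8; sixteenth note = 1; a full quarter-note triplet (3 notes) (three triplet quarters span one half) = 8; quarter note = 4; eighth = 2; eighth note = 2; whole = 16; whole = 16; sixteenth = 1.
Total: 2 + 6 + 24 + 8 + 1 + 8 + 4 + 2 + 2 + 16 + 16 + 1 = 90 sixteenth notes.

90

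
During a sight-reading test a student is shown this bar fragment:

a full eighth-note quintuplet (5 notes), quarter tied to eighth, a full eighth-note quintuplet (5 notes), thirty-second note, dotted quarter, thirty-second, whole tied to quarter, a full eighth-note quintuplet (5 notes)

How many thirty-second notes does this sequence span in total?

Working in thirty-second notes: a full eighth-note quintuplet (5 notes) (five quintuplet eighths span one half) = 16; quarter tied to eighth (quarter + eighth) = 12; a full eighth-note quintuplet (5 notes) (five quintuplet eighths span one half) = 16; thirty-second note = 1; dotted quarter = 12; thirty-second = 1; whole tied to quarter (whole + quarter) = 40; a full eighth-note quintuplet (5 notes) (five quintuplet eighths span one half) = 16.
Total: 16 + 12 + 16 + 1 + 12 + 1 + 40 + 16 = 114 thirty-second notes.

114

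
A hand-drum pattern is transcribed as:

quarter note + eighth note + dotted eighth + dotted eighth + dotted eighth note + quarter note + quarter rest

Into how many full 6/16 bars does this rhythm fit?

3

One bar of 6/16 = 6 sixteenth notes.
In sixteenth notes: quarter note = 4; eighth note = 2; dotted eighth = 3; dotted eighth = 3; dotted eighth note = 3; quarter note = 4; quarter rest = 4.
Altogether 4 + 2 + 3 + 3 + 3 + 4 + 4 = 23.
23 ÷ 6 = 3 complete bars with 5 left over.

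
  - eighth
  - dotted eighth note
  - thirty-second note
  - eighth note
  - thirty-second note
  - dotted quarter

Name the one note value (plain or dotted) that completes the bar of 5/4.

dotted quarter note

The bar of 5/4 = 40 thirty-second notes.
In thirty-second notes: eighth = 4; dotted eighth note = 6; thirty-second note = 1; eighth note = 4; thirty-second note = 1; dotted quarter = 12.
Altogether 4 + 6 + 1 + 4 + 1 + 12 = 28.
Remaining: 40 − 28 = 12 thirty-second notes, which is a dotted quarter note.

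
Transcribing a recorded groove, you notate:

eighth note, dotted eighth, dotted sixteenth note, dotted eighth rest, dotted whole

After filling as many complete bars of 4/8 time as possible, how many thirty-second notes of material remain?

One bar of 4/8 = 16 thirty-second notes.
Working in thirty-second notes: eighth note = 4; dotted eighth = 6; dotted sixteenth note = 3; dotted eighth rest = 6; dotted whole = 48.
Total: 4 + 6 + 3 + 6 + 48 = 67.
67 ÷ 16 = 4 complete bars with 3 thirty-second notes remaining.

3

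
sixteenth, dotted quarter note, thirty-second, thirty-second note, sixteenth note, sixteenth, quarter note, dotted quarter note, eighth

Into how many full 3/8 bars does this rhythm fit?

One bar of 3/8 = 12 thirty-second notes.
Working in thirty-second notes: sixteenth = 2; dotted quarter note = 12; thirty-second = 1; thirty-second note = 1; sixteenth note = 2; sixteenth = 2; quarter note = 8; dotted quarter note = 12; eighth = 4.
Altogether 2 + 12 + 1 + 1 + 2 + 2 + 8 + 12 + 4 = 44.
44 ÷ 12 = 3 complete bars with 8 left over.

3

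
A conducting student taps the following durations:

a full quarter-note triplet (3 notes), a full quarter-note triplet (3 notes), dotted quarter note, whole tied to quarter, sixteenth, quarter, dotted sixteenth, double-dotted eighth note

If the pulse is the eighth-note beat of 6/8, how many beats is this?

One eighth-note beat = 4 thirty-second notes.
Express everything in thirty-second notes: a full quarter-note triplet (3 notes) (three triplet quarters span one half) = 16; a full quarter-note triplet (3 notes) (three triplet quarters span one half) = 16; dotted quarter note = 12; whole tied to quarter (whole + quarter) = 40; sixteenth = 2; quarter = 8; dotted sixteenth = 3; double-dotted eighth note = 7.
Sum: 16 + 16 + 12 + 40 + 2 + 8 + 3 + 7 = 104.
104 ÷ 4 = 26 beats.

26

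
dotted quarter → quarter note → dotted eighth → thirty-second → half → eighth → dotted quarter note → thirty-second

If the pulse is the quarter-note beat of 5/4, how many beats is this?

7.5

One quarter-note beat = 8 thirty-second notes.
Convert each value to thirty-second notes: dotted quarter = 12; quarter note = 8; dotted eighth = 6; thirty-second = 1; half = 16; eighth = 4; dotted quarter note = 12; thirty-second = 1.
Altogether 12 + 8 + 6 + 1 + 16 + 4 + 12 + 1 = 60.
60 ÷ 8 = 7.5 beats.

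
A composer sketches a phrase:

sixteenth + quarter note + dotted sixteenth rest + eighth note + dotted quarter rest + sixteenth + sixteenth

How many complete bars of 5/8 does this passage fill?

One bar of 5/8 = 20 thirty-second notes.
Express everything in thirty-second notes: sixteenth = 2; quarter note = 8; dotted sixteenth rest = 3; eighth note = 4; dotted quarter rest = 12; sixteenth = 2; sixteenth = 2.
Altogether 2 + 8 + 3 + 4 + 12 + 2 + 2 = 33.
33 ÷ 20 = 1 complete bar with 13 left over.

1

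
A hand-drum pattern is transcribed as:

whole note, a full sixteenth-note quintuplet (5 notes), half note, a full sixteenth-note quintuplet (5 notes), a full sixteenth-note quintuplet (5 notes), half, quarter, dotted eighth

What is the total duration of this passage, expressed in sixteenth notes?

Express everything in sixteenth notes: whole note = 16; a full sixteenth-note quintuplet (5 notes) (five quintuplet sixteenths span one quarter) = 4; half note = 8; a full sixteenth-note quintuplet (5 notes) (five quintuplet sixteenths span one quarter) = 4; a full sixteenth-note quintuplet (5 notes) (five quintuplet sixteenths span one quarter) = 4; half = 8; quarter = 4; dotted eighth = 3.
Altogether 16 + 4 + 8 + 4 + 4 + 8 + 4 + 3 = 51 sixteenth notes.

51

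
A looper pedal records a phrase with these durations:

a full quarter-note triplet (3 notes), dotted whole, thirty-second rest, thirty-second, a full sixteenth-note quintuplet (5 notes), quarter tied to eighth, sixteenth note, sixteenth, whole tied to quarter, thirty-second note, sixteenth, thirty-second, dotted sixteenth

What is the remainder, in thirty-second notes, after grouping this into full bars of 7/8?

One bar of 7/8 = 28 thirty-second notes.
In thirty-second notes: a full quarter-note triplet (3 notes) (three triplet quarters span one half) = 16; dotted whole = 48; thirty-second rest = 1; thirty-second = 1; a full sixteenth-note quintuplet (5 notes) (five quintuplet sixteenths span one quarter) = 8; quarter tied to eighth (quarter + eighth) = 12; sixteenth note = 2; sixteenth = 2; whole tied to quarter (whole + quarter) = 40; thirty-second note = 1; sixteenth = 2; thirty-second = 1; dotted sixteenth = 3.
Altogether 16 + 48 + 1 + 1 + 8 + 12 + 2 + 2 + 40 + 1 + 2 + 1 + 3 = 137.
137 ÷ 28 = 4 complete bars with 25 thirty-second notes remaining.

25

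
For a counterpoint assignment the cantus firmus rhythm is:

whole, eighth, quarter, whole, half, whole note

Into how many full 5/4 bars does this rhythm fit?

One bar of 5/4 = 10 eighth notes.
Working in eighth notes: whole = 8; eighth = 1; quarter = 2; whole = 8; half = 4; whole note = 8.
Adding: 8 + 1 + 2 + 8 + 4 + 8 = 31.
31 ÷ 10 = 3 complete bars with 1 left over.

3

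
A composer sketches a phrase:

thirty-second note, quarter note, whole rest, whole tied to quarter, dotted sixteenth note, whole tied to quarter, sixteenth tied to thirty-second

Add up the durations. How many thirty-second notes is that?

Working in thirty-second notes: thirty-second note = 1; quarter note = 8; whole rest = 32; whole tied to quarter (whole + quarter) = 40; dotted sixteenth note = 3; whole tied to quarter (whole + quarter) = 40; sixteenth tied to thirty-second (sixteenth + thirty-second) = 3.
Adding: 1 + 8 + 32 + 40 + 3 + 40 + 3 = 127 thirty-second notes.

127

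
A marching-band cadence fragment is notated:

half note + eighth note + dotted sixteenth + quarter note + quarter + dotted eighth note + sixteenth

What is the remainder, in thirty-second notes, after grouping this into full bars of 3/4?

One bar of 3/4 = 24 thirty-second notes.
In thirty-second notes: half note = 16; eighth note = 4; dotted sixteenth = 3; quarter note = 8; quarter = 8; dotted eighth note = 6; sixteenth = 2.
Altogether 16 + 4 + 3 + 8 + 8 + 6 + 2 = 47.
47 ÷ 24 = 1 complete bar with 23 thirty-second notes remaining.

23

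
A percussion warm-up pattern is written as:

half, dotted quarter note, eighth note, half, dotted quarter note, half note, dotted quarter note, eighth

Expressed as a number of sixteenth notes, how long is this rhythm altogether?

In sixteenth notes: half = 8; dotted quarter note = 6; eighth note = 2; half = 8; dotted quarter note = 6; half note = 8; dotted quarter note = 6; eighth = 2.
Sum: 8 + 6 + 2 + 8 + 6 + 8 + 6 + 2 = 46 sixteenth notes.

46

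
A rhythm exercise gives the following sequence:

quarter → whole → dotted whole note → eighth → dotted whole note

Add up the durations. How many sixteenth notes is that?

70

In sixteenth notes: quarter = 4; whole = 16; dotted whole note = 24; eighth = 2; dotted whole note = 24.
Altogether 4 + 16 + 24 + 2 + 24 = 70 sixteenth notes.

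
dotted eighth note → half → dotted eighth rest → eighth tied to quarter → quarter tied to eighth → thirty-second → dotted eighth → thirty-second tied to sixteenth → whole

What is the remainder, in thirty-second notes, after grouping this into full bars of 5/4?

14

One bar of 5/4 = 40 thirty-second notes.
Working in thirty-second notes: dotted eighth note = 6; half = 16; dotted eighth rest = 6; eighth tied to quarter (eighth + quarter) = 12; quarter tied to eighth (quarter + eighth) = 12; thirty-second = 1; dotted eighth = 6; thirty-second tied to sixteenth (thirty-second + sixteenth) = 3; whole = 32.
Altogether 6 + 16 + 6 + 12 + 12 + 1 + 6 + 3 + 32 = 94.
94 ÷ 40 = 2 complete bars with 14 thirty-second notes remaining.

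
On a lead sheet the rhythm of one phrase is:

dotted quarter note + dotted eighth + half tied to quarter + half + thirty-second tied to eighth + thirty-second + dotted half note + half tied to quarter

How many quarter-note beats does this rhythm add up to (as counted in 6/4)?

One quarter-note beat = 8 thirty-second notes.
Working in thirty-second notes: dotted quarter note = 12; dotted eighth = 6; half tied to quarter (half + quarter) = 24; half = 16; thirty-second tied to eighth (thirty-second + eighth) = 5; thirty-second = 1; dotted half note = 24; half tied to quarter (half + quarter) = 24.
Sum: 12 + 6 + 24 + 16 + 5 + 1 + 24 + 24 = 112.
112 ÷ 8 = 14 beats.

14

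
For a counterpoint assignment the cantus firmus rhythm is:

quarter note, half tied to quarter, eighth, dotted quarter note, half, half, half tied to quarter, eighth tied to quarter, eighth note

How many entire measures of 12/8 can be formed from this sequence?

2

One bar of 12/8 = 12 eighth notes.
Convert each value to eighth notes: quarter note = 2; half tied to quarter (half + quarter) = 6; eighth = 1; dotted quarter note = 3; half = 4; half = 4; half tied to quarter (half + quarter) = 6; eighth tied to quarter (eighth + quarter) = 3; eighth note = 1.
Sum: 2 + 6 + 1 + 3 + 4 + 4 + 6 + 3 + 1 = 30.
30 ÷ 12 = 2 complete bars with 6 left over.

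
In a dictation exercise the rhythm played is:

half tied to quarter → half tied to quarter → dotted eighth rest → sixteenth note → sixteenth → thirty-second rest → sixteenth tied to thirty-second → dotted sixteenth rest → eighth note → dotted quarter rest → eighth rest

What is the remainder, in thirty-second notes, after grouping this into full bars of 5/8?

5

One bar of 5/8 = 20 thirty-second notes.
Express everything in thirty-second notes: half tied to quarter (half + quarter) = 24; half tied to quarter (half + quarter) = 24; dotted eighth rest = 6; sixteenth note = 2; sixteenth = 2; thirty-second rest = 1; sixteenth tied to thirty-second (sixteenth + thirty-second) = 3; dotted sixteenth rest = 3; eighth note = 4; dotted quarter rest = 12; eighth rest = 4.
Total: 24 + 24 + 6 + 2 + 2 + 1 + 3 + 3 + 4 + 12 + 4 = 85.
85 ÷ 20 = 4 complete bars with 5 thirty-second notes remaining.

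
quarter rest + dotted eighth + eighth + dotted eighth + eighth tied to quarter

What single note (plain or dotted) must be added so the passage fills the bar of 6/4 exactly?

The bar of 6/4 = 24 sixteenth notes.
Convert each value to sixteenth notes: quarter rest = 4; dotted eighth = 3; eighth = 2; dotted eighth = 3; eighth tied to quarter (eighth + quarter) = 6.
Altogether 4 + 3 + 2 + 3 + 6 = 18.
Remaining: 24 − 18 = 6 sixteenth notes, which is a dotted quarter note.

dotted quarter note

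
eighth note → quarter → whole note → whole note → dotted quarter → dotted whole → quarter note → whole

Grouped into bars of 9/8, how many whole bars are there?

4

One bar of 9/8 = 9 eighth notes.
Working in eighth notes: eighth note = 1; quarter = 2; whole note = 8; whole note = 8; dotted quarter = 3; dotted whole = 12; quarter note = 2; whole = 8.
Total: 1 + 2 + 8 + 8 + 3 + 12 + 2 + 8 = 44.
44 ÷ 9 = 4 complete bars with 8 left over.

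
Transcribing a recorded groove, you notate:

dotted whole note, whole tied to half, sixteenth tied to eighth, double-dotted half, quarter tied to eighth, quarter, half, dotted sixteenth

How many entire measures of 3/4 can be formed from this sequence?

7

One bar of 3/4 = 24 thirty-second notes.
Each duration in thirty-second notes: dotted whole note = 48; whole tied to half (whole + half) = 48; sixteenth tied to eighth (sixteenth + eighth) = 6; double-dotted half = 28; quarter tied to eighth (quarter + eighth) = 12; quarter = 8; half = 16; dotted sixteenth = 3.
Total: 48 + 48 + 6 + 28 + 12 + 8 + 16 + 3 = 169.
169 ÷ 24 = 7 complete bars with 1 left over.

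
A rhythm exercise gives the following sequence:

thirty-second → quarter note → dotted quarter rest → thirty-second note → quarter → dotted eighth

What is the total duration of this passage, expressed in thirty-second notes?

36

Each duration in thirty-second notes: thirty-second = 1; quarter note = 8; dotted quarter rest = 12; thirty-second note = 1; quarter = 8; dotted eighth = 6.
Adding: 1 + 8 + 12 + 1 + 8 + 6 = 36 thirty-second notes.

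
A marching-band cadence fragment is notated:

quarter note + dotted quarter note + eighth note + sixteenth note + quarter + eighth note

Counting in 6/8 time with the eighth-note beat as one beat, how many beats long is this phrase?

9.5

One eighth-note beat = 2 sixteenth notes.
Working in sixteenth notes: quarter note = 4; dotted quarter note = 6; eighth note = 2; sixteenth note = 1; quarter = 4; eighth note = 2.
Sum: 4 + 6 + 2 + 1 + 4 + 2 = 19.
19 ÷ 2 = 9.5 beats.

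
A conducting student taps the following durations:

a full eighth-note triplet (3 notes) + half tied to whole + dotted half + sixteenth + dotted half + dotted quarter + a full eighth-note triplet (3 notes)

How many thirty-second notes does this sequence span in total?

126

Express everything in thirty-second notes: a full eighth-note triplet (3 notes) (three triplet eighths span one quarter) = 8; half tied to whole (half + whole) = 48; dotted half = 24; sixteenth = 2; dotted half = 24; dotted quarter = 12; a full eighth-note triplet (3 notes) (three triplet eighths span one quarter) = 8.
Adding: 8 + 48 + 24 + 2 + 24 + 12 + 8 = 126 thirty-second notes.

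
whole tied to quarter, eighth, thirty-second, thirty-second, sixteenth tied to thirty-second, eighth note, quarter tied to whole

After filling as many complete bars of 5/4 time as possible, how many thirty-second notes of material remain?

13

One bar of 5/4 = 40 thirty-second notes.
Each duration in thirty-second notes: whole tied to quarter (whole + quarter) = 40; eighth = 4; thirty-second = 1; thirty-second = 1; sixteenth tied to thirty-second (sixteenth + thirty-second) = 3; eighth note = 4; quarter tied to whole (quarter + whole) = 40.
Total: 40 + 4 + 1 + 1 + 3 + 4 + 40 = 93.
93 ÷ 40 = 2 complete bars with 13 thirty-second notes remaining.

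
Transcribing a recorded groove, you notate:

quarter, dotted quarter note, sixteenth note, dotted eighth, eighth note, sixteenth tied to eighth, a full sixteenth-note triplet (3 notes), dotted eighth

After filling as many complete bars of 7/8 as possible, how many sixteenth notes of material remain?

One bar of 7/8 = 14 sixteenth notes.
Working in sixteenth notes: quarter = 4; dotted quarter note = 6; sixteenth note = 1; dotted eighth = 3; eighth note = 2; sixteenth tied to eighth (sixteenth + eighth) = 3; a full sixteenth-note triplet (3 notes) (three triplet sixteenths span one eighth) = 2; dotted eighth = 3.
Sum: 4 + 6 + 1 + 3 + 2 + 3 + 2 + 3 = 24.
24 ÷ 14 = 1 complete bar with 10 sixteenth notes remaining.

10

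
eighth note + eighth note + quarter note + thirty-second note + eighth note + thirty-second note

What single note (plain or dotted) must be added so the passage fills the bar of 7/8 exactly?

dotted eighth note

The bar of 7/8 = 28 thirty-second notes.
Working in thirty-second notes: eighth note = 4; eighth note = 4; quarter note = 8; thirty-second note = 1; eighth note = 4; thirty-second note = 1.
Sum: 4 + 4 + 8 + 1 + 4 + 1 = 22.
Remaining: 28 − 22 = 6 thirty-second notes, which is a dotted eighth note.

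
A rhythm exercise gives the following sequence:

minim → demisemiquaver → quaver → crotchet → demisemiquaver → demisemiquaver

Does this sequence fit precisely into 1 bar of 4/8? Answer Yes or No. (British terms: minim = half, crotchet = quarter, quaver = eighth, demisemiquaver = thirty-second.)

One bar of 4/8 = 16 thirty-second notes.
Working in thirty-second notes: minim = 16; demisemiquaver = 1; quaver = 4; crotchet = 8; demisemiquaver = 1; demisemiquaver = 1.
Altogether 16 + 1 + 4 + 8 + 1 + 1 = 31.
31 exceeds 16, so the answer is No.

No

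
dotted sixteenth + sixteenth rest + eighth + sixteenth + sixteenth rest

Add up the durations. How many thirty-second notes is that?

In thirty-second notes: dotted sixteenth = 3; sixteenth rest = 2; eighth = 4; sixteenth = 2; sixteenth rest = 2.
Adding: 3 + 2 + 4 + 2 + 2 = 13 thirty-second notes.

13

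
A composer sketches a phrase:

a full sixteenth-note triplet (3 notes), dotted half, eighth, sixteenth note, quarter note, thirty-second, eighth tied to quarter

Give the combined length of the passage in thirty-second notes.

55

Express everything in thirty-second notes: a full sixteenth-note triplet (3 notes) (three triplet sixteenths span one eighth) = 4; dotted half = 24; eighth = 4; sixteenth note = 2; quarter note = 8; thirty-second = 1; eighth tied to quarter (eighth + quarter) = 12.
Adding: 4 + 24 + 4 + 2 + 8 + 1 + 12 = 55 thirty-second notes.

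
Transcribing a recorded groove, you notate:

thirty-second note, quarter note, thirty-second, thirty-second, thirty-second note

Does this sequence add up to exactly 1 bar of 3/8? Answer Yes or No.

One bar of 3/8 = 12 thirty-second notes.
Express everything in thirty-second notes: thirty-second note = 1; quarter note = 8; thirty-second = 1; thirty-second = 1; thirty-second note = 1.
Adding: 1 + 8 + 1 + 1 + 1 = 12.
12 equals 12, so the answer is Yes.

Yes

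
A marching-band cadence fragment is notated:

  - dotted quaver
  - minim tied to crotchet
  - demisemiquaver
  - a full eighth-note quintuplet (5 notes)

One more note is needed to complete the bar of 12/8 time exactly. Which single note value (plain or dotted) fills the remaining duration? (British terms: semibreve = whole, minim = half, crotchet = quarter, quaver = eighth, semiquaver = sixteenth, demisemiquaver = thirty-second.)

thirty-second note

The bar of 12/8 = 48 thirty-second notes.
Working in thirty-second notes: dotted quaver = 6; minim tied to crotchet (minim + crotchet) = 24; demisemiquaver = 1; a full eighth-note quintuplet (5 notes) (five quintuplet eighths span one half) = 16.
Sum: 6 + 24 + 1 + 16 = 47.
Remaining: 48 − 47 = 1 thirty-second note, which is a thirty-second note.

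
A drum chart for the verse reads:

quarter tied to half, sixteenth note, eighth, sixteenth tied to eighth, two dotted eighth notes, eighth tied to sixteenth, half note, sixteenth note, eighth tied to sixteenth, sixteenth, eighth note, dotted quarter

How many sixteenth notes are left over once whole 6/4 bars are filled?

One bar of 6/4 = 24 sixteenth notes.
Each duration in sixteenth notes: quarter tied to half (quarter + half) = 12; sixteenth note = 1; eighth = 2; sixteenth tied to eighth (sixteenth + eighth) = 3; dotted eighth note = 3; dotted eighth note = 3; eighth tied to sixteenth (eighth + sixteenth) = 3; half note = 8; sixteenth note = 1; eighth tied to sixteenth (eighth + sixteenth) = 3; sixteenth = 1; eighth note = 2; dotted quarter = 6.
Adding: 12 + 1 + 2 + 3 + 3 + 3 + 3 + 8 + 1 + 3 + 1 + 2 + 6 = 48.
48 ÷ 24 = 2 complete bars with 0 sixteenth notes remaining.

0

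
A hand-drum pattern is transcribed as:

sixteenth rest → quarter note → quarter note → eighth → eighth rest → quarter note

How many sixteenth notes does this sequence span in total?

Each duration in sixteenth notes: sixteenth rest = 1; quarter note = 4; quarter note = 4; eighth = 2; eighth rest = 2; quarter note = 4.
Sum: 1 + 4 + 4 + 2 + 2 + 4 = 17 sixteenth notes.

17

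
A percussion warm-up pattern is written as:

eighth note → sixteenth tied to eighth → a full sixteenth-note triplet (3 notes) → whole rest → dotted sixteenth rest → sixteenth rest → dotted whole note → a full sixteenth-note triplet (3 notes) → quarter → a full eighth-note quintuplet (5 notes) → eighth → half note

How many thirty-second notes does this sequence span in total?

147

Express everything in thirty-second notes: eighth note = 4; sixteenth tied to eighth (sixteenth + eighth) = 6; a full sixteenth-note triplet (3 notes) (three triplet sixteenths span one eighth) = 4; whole rest = 32; dotted sixteenth rest = 3; sixteenth rest = 2; dotted whole note = 48; a full sixteenth-note triplet (3 notes) (three triplet sixteenths span one eighth) = 4; quarter = 8; a full eighth-note quintuplet (5 notes) (five quintuplet eighths span one half) = 16; eighth = 4; half note = 16.
Sum: 4 + 6 + 4 + 32 + 3 + 2 + 48 + 4 + 8 + 16 + 4 + 16 = 147 thirty-second notes.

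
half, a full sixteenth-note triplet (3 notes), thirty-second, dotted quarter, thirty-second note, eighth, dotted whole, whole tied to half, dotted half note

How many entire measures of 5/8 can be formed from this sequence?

One bar of 5/8 = 20 thirty-second notes.
Each duration in thirty-second notes: half = 16; a full sixteenth-note triplet (3 notes) (three triplet sixteenths span one eighth) = 4; thirty-second = 1; dotted quarter = 12; thirty-second note = 1; eighth = 4; dotted whole = 48; whole tied to half (whole + half) = 48; dotted half note = 24.
Sum: 16 + 4 + 1 + 12 + 1 + 4 + 48 + 48 + 24 = 158.
158 ÷ 20 = 7 complete bars with 18 left over.

7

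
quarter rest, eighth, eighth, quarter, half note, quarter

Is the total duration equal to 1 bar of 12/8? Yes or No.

Yes

One bar of 12/8 = 12 eighth notes.
Convert each value to eighth notes: quarter rest = 2; eighth = 1; eighth = 1; quarter = 2; half note = 4; quarter = 2.
Altogether 2 + 1 + 1 + 2 + 4 + 2 = 12.
12 equals 12, so the answer is Yes.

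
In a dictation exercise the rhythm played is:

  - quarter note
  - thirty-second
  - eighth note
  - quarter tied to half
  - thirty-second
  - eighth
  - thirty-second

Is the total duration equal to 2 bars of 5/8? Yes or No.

No

One bar of 5/8 = 20 thirty-second notes, so 2 bars = 40.
Convert each value to thirty-second notes: quarter note = 8; thirty-second = 1; eighth note = 4; quarter tied to half (quarter + half) = 24; thirty-second = 1; eighth = 4; thirty-second = 1.
Total: 8 + 1 + 4 + 24 + 1 + 4 + 1 = 43.
43 exceeds 40, so the answer is No.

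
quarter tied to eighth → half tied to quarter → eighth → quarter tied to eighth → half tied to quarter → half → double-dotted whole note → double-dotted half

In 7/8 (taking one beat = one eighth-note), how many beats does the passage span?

44

One eighth-note beat = 2 sixteenth notes.
Convert each value to sixteenth notes: quarter tied to eighth (quarter + eighth) = 6; half tied to quarter (half + quarter) = 12; eighth = 2; quarter tied to eighth (quarter + eighth) = 6; half tied to quarter (half + quarter) = 12; half = 8; double-dotted whole note = 28; double-dotted half = 14.
Total: 6 + 12 + 2 + 6 + 12 + 8 + 28 + 14 = 88.
88 ÷ 2 = 44 beats.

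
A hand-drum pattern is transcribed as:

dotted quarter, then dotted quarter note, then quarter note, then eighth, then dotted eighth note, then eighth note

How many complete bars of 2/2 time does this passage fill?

1

One bar of 2/2 = 16 sixteenth notes.
Express everything in sixteenth notes: dotted quarter = 6; dotted quarter note = 6; quarter note = 4; eighth = 2; dotted eighth note = 3; eighth note = 2.
Adding: 6 + 6 + 4 + 2 + 3 + 2 = 23.
23 ÷ 16 = 1 complete bar with 7 left over.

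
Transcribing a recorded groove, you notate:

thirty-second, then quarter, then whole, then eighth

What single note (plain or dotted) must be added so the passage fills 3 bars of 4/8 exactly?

dotted sixteenth note

3 bars of 4/8 = 48 thirty-second notes.
In thirty-second notes: thirty-second = 1; quarter = 8; whole = 32; eighth = 4.
Sum: 1 + 8 + 32 + 4 = 45.
Remaining: 48 − 45 = 3 thirty-second notes, which is a dotted sixteenth note.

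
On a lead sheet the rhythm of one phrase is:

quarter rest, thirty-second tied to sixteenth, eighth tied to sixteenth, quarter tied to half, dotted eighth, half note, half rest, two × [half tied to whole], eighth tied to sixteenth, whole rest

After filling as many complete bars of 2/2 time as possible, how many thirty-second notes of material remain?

21

One bar of 2/2 = 32 thirty-second notes.
Convert each value to thirty-second notes: quarter rest = 8; thirty-second tied to sixteenth (thirty-second + sixteenth) = 3; eighth tied to sixteenth (eighth + sixteenth) = 6; quarter tied to half (quarter + half) = 24; dotted eighth = 6; half note = 16; half rest = 16; half tied to whole (half + whole) = 48; half tied to whole (half + whole) = 48; eighth tied to sixteenth (eighth + sixteenth) = 6; whole rest = 32.
Adding: 8 + 3 + 6 + 24 + 6 + 16 + 16 + 48 + 48 + 6 + 32 = 213.
213 ÷ 32 = 6 complete bars with 21 thirty-second notes remaining.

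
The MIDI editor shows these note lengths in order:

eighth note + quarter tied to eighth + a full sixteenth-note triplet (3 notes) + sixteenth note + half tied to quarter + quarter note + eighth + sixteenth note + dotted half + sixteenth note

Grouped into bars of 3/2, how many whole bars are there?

One bar of 3/2 = 24 sixteenth notes.
Convert each value to sixteenth notes: eighth note = 2; quarter tied to eighth (quarter + eighth) = 6; a full sixteenth-note triplet (3 notes) (three triplet sixteenths span one eighth) = 2; sixteenth note = 1; half tied to quarter (half + quarter) = 12; quarter note = 4; eighth = 2; sixteenth note = 1; dotted half = 12; sixteenth note = 1.
Total: 2 + 6 + 2 + 1 + 12 + 4 + 2 + 1 + 12 + 1 = 43.
43 ÷ 24 = 1 complete bar with 19 left over.

1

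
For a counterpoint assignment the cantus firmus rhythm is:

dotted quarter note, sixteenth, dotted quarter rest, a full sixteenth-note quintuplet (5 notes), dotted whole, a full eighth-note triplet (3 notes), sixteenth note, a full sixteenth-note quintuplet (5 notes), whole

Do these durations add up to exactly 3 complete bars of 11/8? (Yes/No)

One bar of 11/8 = 22 sixteenth notes, so 3 bars = 66.
Each duration in sixteenth notes: dotted quarter note = 6; sixteenth = 1; dotted quarter rest = 6; a full sixteenth-note quintuplet (5 notes) (five quintuplet sixteenths span one quarter) = 4; dotted whole = 24; a full eighth-note triplet (3 notes) (three triplet eighths span one quarter) = 4; sixteenth note = 1; a full sixteenth-note quintuplet (5 notes) (five quintuplet sixteenths span one quarter) = 4; whole = 16.
Total: 6 + 1 + 6 + 4 + 24 + 4 + 1 + 4 + 16 = 66.
66 equals 66, so the answer is Yes.

Yes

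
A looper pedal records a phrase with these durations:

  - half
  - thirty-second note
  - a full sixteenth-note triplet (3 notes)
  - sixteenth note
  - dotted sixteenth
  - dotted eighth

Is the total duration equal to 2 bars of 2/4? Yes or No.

Yes

One bar of 2/4 = 16 thirty-second notes, so 2 bars = 32.
Working in thirty-second notes: half = 16; thirty-second note = 1; a full sixteenth-note triplet (3 notes) (three triplet sixteenths span one eighth) = 4; sixteenth note = 2; dotted sixteenth = 3; dotted eighth = 6.
Total: 16 + 1 + 4 + 2 + 3 + 6 = 32.
32 equals 32, so the answer is Yes.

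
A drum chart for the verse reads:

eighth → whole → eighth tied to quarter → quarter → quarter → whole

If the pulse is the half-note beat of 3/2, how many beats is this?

One half-note beat = 4 eighth notes.
Working in eighth notes: eighth = 1; whole = 8; eighth tied to quarter (eighth + quarter) = 3; quarter = 2; quarter = 2; whole = 8.
Sum: 1 + 8 + 3 + 2 + 2 + 8 = 24.
24 ÷ 4 = 6 beats.

6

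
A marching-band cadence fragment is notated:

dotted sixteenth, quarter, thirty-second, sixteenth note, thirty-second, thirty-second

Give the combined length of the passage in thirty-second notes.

Each duration in thirty-second notes: dotted sixteenth = 3; quarter = 8; thirty-second = 1; sixteenth note = 2; thirty-second = 1; thirty-second = 1.
Sum: 3 + 8 + 1 + 2 + 1 + 1 = 16 thirty-second notes.

16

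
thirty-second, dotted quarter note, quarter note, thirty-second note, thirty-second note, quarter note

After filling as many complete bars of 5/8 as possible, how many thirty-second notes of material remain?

One bar of 5/8 = 20 thirty-second notes.
In thirty-second notes: thirty-second = 1; dotted quarter note = 12; quarter note = 8; thirty-second note = 1; thirty-second note = 1; quarter note = 8.
Adding: 1 + 12 + 8 + 1 + 1 + 8 = 31.
31 ÷ 20 = 1 complete bar with 11 thirty-second notes remaining.

11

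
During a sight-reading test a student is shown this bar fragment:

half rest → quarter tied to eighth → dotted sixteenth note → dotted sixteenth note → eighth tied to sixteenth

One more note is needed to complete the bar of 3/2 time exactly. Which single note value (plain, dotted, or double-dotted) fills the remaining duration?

The bar of 3/2 = 48 thirty-second notes.
Each duration in thirty-second notes: half rest = 16; quarter tied to eighth (quarter + eighth) = 12; dotted sixteenth note = 3; dotted sixteenth note = 3; eighth tied to sixteenth (eighth + sixteenth) = 6.
Total: 16 + 12 + 3 + 3 + 6 = 40.
Remaining: 48 − 40 = 8 thirty-second notes, which is a quarter note.

quarter note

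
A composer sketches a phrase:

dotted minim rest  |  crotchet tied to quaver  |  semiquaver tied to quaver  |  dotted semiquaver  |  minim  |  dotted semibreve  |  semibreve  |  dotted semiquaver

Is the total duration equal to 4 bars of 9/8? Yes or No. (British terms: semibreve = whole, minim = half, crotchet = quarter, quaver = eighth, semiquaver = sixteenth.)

Yes

One bar of 9/8 = 36 thirty-second notes, so 4 bars = 144.
Each duration in thirty-second notes: dotted minim rest = 24; crotchet tied to quaver (crotchet + quaver) = 12; semiquaver tied to quaver (semiquaver + quaver) = 6; dotted semiquaver = 3; minim = 16; dotted semibreve = 48; semibreve = 32; dotted semiquaver = 3.
Altogether 24 + 12 + 6 + 3 + 16 + 48 + 32 + 3 = 144.
144 equals 144, so the answer is Yes.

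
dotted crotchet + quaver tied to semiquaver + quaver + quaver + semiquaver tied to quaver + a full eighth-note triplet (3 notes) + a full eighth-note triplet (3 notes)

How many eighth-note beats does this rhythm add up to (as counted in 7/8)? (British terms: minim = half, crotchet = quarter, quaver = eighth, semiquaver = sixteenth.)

12

One eighth-note beat = 2 sixteenth notes.
In sixteenth notes: dotted crotchet = 6; quaver tied to semiquaver (quaver + semiquaver) = 3; quaver = 2; quaver = 2; semiquaver tied to quaver (semiquaver + quaver) = 3; a full eighth-note triplet (3 notes) (three triplet eighths span one quarter) = 4; a full eighth-note triplet (3 notes) (three triplet eighths span one quarter) = 4.
Altogether 6 + 3 + 2 + 2 + 3 + 4 + 4 = 24.
24 ÷ 2 = 12 beats.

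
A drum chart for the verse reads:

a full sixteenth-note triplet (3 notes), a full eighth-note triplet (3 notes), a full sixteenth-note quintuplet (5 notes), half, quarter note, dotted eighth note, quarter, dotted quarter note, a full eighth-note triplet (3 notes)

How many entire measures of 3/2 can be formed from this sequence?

One bar of 3/2 = 24 sixteenth notes.
Express everything in sixteenth notes: a full sixteenth-note triplet (3 notes) (three triplet sixteenths span one eighth) = 2; a full eighth-note triplet (3 notes) (three triplet eighths span one quarter) = 4; a full sixteenth-note quintuplet (5 notes) (five quintuplet sixteenths span one quarter) = 4; half = 8; quarter note = 4; dotted eighth note = 3; quarter = 4; dotted quarter note = 6; a full eighth-note triplet (3 notes) (three triplet eighths span one quarter) = 4.
Sum: 2 + 4 + 4 + 8 + 4 + 3 + 4 + 6 + 4 = 39.
39 ÷ 24 = 1 complete bar with 15 left over.

1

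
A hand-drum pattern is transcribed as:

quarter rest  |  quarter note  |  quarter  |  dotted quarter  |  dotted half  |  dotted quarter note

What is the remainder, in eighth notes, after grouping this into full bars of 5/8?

3

One bar of 5/8 = 5 eighth notes.
In eighth notes: quarter rest = 2; quarter note = 2; quarter = 2; dotted quarter = 3; dotted half = 6; dotted quarter note = 3.
Altogether 2 + 2 + 2 + 3 + 6 + 3 = 18.
18 ÷ 5 = 3 complete bars with 3 eighth notes remaining.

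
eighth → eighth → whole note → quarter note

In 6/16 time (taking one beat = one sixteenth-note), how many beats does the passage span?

24

One sixteenth-note beat = 2 thirty-second notes.
Express everything in thirty-second notes: eighth = 4; eighth = 4; whole note = 32; quarter note = 8.
Altogether 4 + 4 + 32 + 8 = 48.
48 ÷ 2 = 24 beats.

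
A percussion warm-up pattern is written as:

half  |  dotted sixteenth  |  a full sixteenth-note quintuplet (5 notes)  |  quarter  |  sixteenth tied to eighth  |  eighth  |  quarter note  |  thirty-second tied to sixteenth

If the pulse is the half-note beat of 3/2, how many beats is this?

One half-note beat = 16 thirty-second notes.
In thirty-second notes: half = 16; dotted sixteenth = 3; a full sixteenth-note quintuplet (5 notes) (five quintuplet sixteenths span one quarter) = 8; quarter = 8; sixteenth tied to eighth (sixteenth + eighth) = 6; eighth = 4; quarter note = 8; thirty-second tied to sixteenth (thirty-second + sixteenth) = 3.
Adding: 16 + 3 + 8 + 8 + 6 + 4 + 8 + 3 = 56.
56 ÷ 16 = 3.5 beats.

3.5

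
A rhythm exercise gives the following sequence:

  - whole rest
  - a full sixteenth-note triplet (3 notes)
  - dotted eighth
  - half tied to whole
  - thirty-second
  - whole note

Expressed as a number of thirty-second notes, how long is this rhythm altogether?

Express everything in thirty-second notes: whole rest = 32; a full sixteenth-note triplet (3 notes) (three triplet sixteenths span one eighth) = 4; dotted eighth = 6; half tied to whole (half + whole) = 48; thirty-second = 1; whole note = 32.
Total: 32 + 4 + 6 + 48 + 1 + 32 = 123 thirty-second notes.

123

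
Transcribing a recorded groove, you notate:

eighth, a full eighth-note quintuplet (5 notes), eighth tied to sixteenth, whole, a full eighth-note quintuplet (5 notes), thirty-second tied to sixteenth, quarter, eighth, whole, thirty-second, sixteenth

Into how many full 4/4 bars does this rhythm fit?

3

One bar of 4/4 = 32 thirty-second notes.
Convert each value to thirty-second notes: eighth = 4; a full eighth-note quintuplet (5 notes) (five quintuplet eighths span one half) = 16; eighth tied to sixteenth (eighth + sixteenth) = 6; whole = 32; a full eighth-note quintuplet (5 notes) (five quintuplet eighths span one half) = 16; thirty-second tied to sixteenth (thirty-second + sixteenth) = 3; quarter = 8; eighth = 4; whole = 32; thirty-second = 1; sixteenth = 2.
Altogether 4 + 16 + 6 + 32 + 16 + 3 + 8 + 4 + 32 + 1 + 2 = 124.
124 ÷ 32 = 3 complete bars with 28 left over.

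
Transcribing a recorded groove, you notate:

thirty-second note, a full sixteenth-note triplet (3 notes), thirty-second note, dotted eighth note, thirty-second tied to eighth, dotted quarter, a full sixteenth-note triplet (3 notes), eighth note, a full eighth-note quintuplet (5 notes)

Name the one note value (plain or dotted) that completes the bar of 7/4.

The bar of 7/4 = 56 thirty-second notes.
Each duration in thirty-second notes: thirty-second note = 1; a full sixteenth-note triplet (3 notes) (three triplet sixteenths span one eighth) = 4; thirty-second note = 1; dotted eighth note = 6; thirty-second tied to eighth (thirty-second + eighth) = 5; dotted quarter = 12; a full sixteenth-note triplet (3 notes) (three triplet sixteenths span one eighth) = 4; eighth note = 4; a full eighth-note quintuplet (5 notes) (five quintuplet eighths span one half) = 16.
Adding: 1 + 4 + 1 + 6 + 5 + 12 + 4 + 4 + 16 = 53.
Remaining: 56 − 53 = 3 thirty-second notes, which is a dotted sixteenth note.

dotted sixteenth note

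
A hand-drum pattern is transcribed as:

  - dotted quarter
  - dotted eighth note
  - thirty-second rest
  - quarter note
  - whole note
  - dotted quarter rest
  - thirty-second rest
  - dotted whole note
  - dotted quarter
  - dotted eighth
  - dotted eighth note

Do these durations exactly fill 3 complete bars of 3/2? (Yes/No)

One bar of 3/2 = 48 thirty-second notes, so 3 bars = 144.
Express everything in thirty-second notes: dotted quarter = 12; dotted eighth note = 6; thirty-second rest = 1; quarter note = 8; whole note = 32; dotted quarter rest = 12; thirty-second rest = 1; dotted whole note = 48; dotted quarter = 12; dotted eighth = 6; dotted eighth note = 6.
Altogether 12 + 6 + 1 + 8 + 32 + 12 + 1 + 48 + 12 + 6 + 6 = 144.
144 equals 144, so the answer is Yes.

Yes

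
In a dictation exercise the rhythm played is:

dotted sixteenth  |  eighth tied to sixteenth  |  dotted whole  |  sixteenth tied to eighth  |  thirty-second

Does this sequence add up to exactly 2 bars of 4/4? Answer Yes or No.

One bar of 4/4 = 32 thirty-second notes, so 2 bars = 64.
Working in thirty-second notes: dotted sixteenth = 3; eighth tied to sixteenth (eighth + sixteenth) = 6; dotted whole = 48; sixteenth tied to eighth (sixteenth + eighth) = 6; thirty-second = 1.
Sum: 3 + 6 + 48 + 6 + 1 = 64.
64 equals 64, so the answer is Yes.

Yes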